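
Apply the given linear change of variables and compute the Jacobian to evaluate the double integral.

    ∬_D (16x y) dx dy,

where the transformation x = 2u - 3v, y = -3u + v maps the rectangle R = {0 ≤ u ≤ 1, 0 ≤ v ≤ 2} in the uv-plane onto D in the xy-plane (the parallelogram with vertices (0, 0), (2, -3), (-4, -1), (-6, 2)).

Compute the Jacobian determinant of (x, y) with respect to (u, v):

    ∂(x,y)/∂(u,v) = | 2  -3 | = (2)(1) - (-3)(-3) = -7.
                   | -3  1 |

Its absolute value is |J| = 7 (the area scaling factor).

Substituting x = 2u - 3v, y = -3u + v into the integrand,

    16x y → -96u^2 + 176u v - 48v^2,

so the integral becomes

    ∬_R (-96u^2 + 176u v - 48v^2) · |J| du dv = ∫_0^1 ∫_0^2 (-672u^2 + 1232u v - 336v^2) dv du.

Inner (v): -1344u^2 + 2464u - 896.
Outer (u): -112.

Therefore ∬_D (16x y) dx dy = -112.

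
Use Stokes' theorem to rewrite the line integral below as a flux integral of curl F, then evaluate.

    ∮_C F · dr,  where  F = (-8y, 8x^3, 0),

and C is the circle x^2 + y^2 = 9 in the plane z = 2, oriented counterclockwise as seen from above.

Let S be the flat disk x^2 + y^2 ≤ 9 in the plane z = 2, with upward unit normal n̂ = ẑ. By Stokes' theorem,

    ∮_C F · dr = ∬_S (∇ × F) · n̂ dS = ∬_D (curl F)_z dA,

where D is the disk x^2 + y^2 ≤ 9.

Compute the curl of F = (-8y, 8x^3, 0):
    (∇ × F)_x = ∂F_z/∂y - ∂F_y/∂z = 0,
    (∇ × F)_y = ∂F_x/∂z - ∂F_z/∂x = 0,
    (∇ × F)_z = ∂F_y/∂x - ∂F_x/∂y = 24x^2 + 8.

On z = 2, (curl F)_z = 24x^2 + 8.

Convert to polar (x = r cos θ, y = r sin θ, dA = r dr dθ); the integrand becomes 24r^2cos(θ)^2 + 8, so

    ∬_D (curl F)_z dA = ∫_0^{2π} ∫_0^{3} (24r^2cos(θ)^2 + 8) · r dr dθ.

Inner (r from 0 to 3): 486cos(θ)^2 + 36.
Outer (θ from 0 to 2π): 558π.

Therefore ∮_C F · dr = 558π.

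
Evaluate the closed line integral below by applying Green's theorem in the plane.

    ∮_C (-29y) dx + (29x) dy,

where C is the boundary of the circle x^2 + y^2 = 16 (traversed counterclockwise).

Green's theorem converts the closed line integral into a double integral over the enclosed region D:

    ∮_C P dx + Q dy = ∬_D (∂Q/∂x - ∂P/∂y) dA.

Here P = -29y, Q = 29x, so

    ∂Q/∂x = 29,    ∂P/∂y = -29,
    ∂Q/∂x - ∂P/∂y = 58.

D is the region x^2 + y^2 ≤ 16. Evaluating the double integral:

In polar coordinates (x = r cos θ, y = r sin θ, dA = r dr dθ) the integrand becomes 58, so

    ∬_D (58) dA = ∫_0^{2π} ∫_0^{4} (58) · r dr dθ.

Inner (r from 0 to 4): 464.
Outer (θ from 0 to 2π): 928π.

Therefore ∮_C P dx + Q dy = 928π.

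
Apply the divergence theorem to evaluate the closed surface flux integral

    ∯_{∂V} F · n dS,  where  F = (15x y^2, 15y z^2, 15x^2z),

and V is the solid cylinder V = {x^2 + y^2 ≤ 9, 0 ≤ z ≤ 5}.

By the divergence theorem,

    ∯_{∂V} F · n dS = ∭_V (∇ · F) dV.

Compute the divergence:
    ∇ · F = ∂F_x/∂x + ∂F_y/∂y + ∂F_z/∂z = 15y^2 + 15z^2 + 15x^2 = 15x^2 + 15y^2 + 15z^2.

In cylindrical coordinates, x = r cos(θ), y = r sin(θ), z = z, dV = r dr dθ dz, with 0 ≤ r ≤ 3, 0 ≤ θ ≤ 2π, 0 ≤ z ≤ 5.

The integrand, after substitution and multiplying by the volume element, becomes (15r^2 + 15z^2) · r, so

    ∭_V (∇·F) dV = ∫_0^{2π} ∫_0^{3} ∫_0^{5} (15r^2 + 15z^2) · r dz dr dθ.

Inner (z from 0 to 5): 75r^3 + 625r.
Middle (r from 0 to 3): 17325/4.
Outer (θ from 0 to 2π): 17325π/2.

Therefore ∯_{∂V} F · n dS = 17325π/2.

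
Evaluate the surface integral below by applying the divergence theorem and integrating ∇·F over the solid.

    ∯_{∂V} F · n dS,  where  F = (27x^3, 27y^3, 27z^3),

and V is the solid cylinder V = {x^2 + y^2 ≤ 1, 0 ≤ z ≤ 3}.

By the divergence theorem,

    ∯_{∂V} F · n dS = ∭_V (∇ · F) dV.

Compute the divergence:
    ∇ · F = ∂F_x/∂x + ∂F_y/∂y + ∂F_z/∂z = 81x^2 + 81y^2 + 81z^2.

In cylindrical coordinates, x = r cos(θ), y = r sin(θ), z = z, dV = r dr dθ dz, with 0 ≤ r ≤ 1, 0 ≤ θ ≤ 2π, 0 ≤ z ≤ 3.

The integrand, after substitution and multiplying by the volume element, becomes (81r^2 + 81z^2) · r, so

    ∭_V (∇·F) dV = ∫_0^{2π} ∫_0^{1} ∫_0^{3} (81r^2 + 81z^2) · r dz dr dθ.

Inner (z from 0 to 3): 243r (r^2 + 3).
Middle (r from 0 to 1): 1701/4.
Outer (θ from 0 to 2π): 1701π/2.

Therefore ∯_{∂V} F · n dS = 1701π/2.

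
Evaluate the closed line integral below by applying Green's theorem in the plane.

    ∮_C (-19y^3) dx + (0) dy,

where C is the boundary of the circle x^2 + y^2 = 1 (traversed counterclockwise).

Green's theorem converts the closed line integral into a double integral over the enclosed region D:

    ∮_C P dx + Q dy = ∬_D (∂Q/∂x - ∂P/∂y) dA.

Here P = -19y^3, Q = 0, so

    ∂Q/∂x = 0,    ∂P/∂y = -57y^2,
    ∂Q/∂x - ∂P/∂y = 57y^2.

D is the region x^2 + y^2 ≤ 1. Evaluating the double integral:

In polar coordinates (x = r cos θ, y = r sin θ, dA = r dr dθ) the integrand becomes 57r^2sin(θ)^2, so

    ∬_D (57y^2) dA = ∫_0^{2π} ∫_0^{1} (57r^2sin(θ)^2) · r dr dθ.

Inner (r from 0 to 1): 57sin(θ)^2/4.
Outer (θ from 0 to 2π): 57π/4.

Therefore ∮_C P dx + Q dy = 57π/4.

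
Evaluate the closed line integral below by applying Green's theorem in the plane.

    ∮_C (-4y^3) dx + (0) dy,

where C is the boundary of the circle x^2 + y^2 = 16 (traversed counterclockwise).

Green's theorem converts the closed line integral into a double integral over the enclosed region D:

    ∮_C P dx + Q dy = ∬_D (∂Q/∂x - ∂P/∂y) dA.

Here P = -4y^3, Q = 0, so

    ∂Q/∂x = 0,    ∂P/∂y = -12y^2,
    ∂Q/∂x - ∂P/∂y = 12y^2.

D is the region x^2 + y^2 ≤ 16. Evaluating the double integral:

In polar coordinates (x = r cos θ, y = r sin θ, dA = r dr dθ) the integrand becomes 12r^2sin(θ)^2, so

    ∬_D (12y^2) dA = ∫_0^{2π} ∫_0^{4} (12r^2sin(θ)^2) · r dr dθ.

Inner (r from 0 to 4): 768sin(θ)^2.
Outer (θ from 0 to 2π): 768π.

Therefore ∮_C P dx + Q dy = 768π.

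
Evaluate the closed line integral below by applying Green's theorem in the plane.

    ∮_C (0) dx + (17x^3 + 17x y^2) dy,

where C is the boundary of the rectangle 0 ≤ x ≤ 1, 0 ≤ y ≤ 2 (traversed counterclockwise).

Green's theorem converts the closed line integral into a double integral over the enclosed region D:

    ∮_C P dx + Q dy = ∬_D (∂Q/∂x - ∂P/∂y) dA.

Here P = 0, Q = 17x^3 + 17x y^2, so

    ∂Q/∂x = 51x^2 + 17y^2,    ∂P/∂y = 0,
    ∂Q/∂x - ∂P/∂y = 51x^2 + 17y^2.

D is the region 0 ≤ x ≤ 1, 0 ≤ y ≤ 2. Evaluating the double integral:

    ∬_D (51x^2 + 17y^2) dA = ∫_0^{1} ∫_0^{2} (51x^2 + 17y^2) dy dx.

Inner (y from 0 to 2): 102x^2 + 136/3.
Outer (x from 0 to 1): 238/3.

Therefore ∮_C P dx + Q dy = 238/3.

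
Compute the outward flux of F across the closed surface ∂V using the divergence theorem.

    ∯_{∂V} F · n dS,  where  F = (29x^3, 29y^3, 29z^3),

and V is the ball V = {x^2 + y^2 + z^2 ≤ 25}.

By the divergence theorem,

    ∯_{∂V} F · n dS = ∭_V (∇ · F) dV.

Compute the divergence:
    ∇ · F = ∂F_x/∂x + ∂F_y/∂y + ∂F_z/∂z = 87x^2 + 87y^2 + 87z^2.

In spherical coordinates, x = ρ sin(φ) cos(θ), y = ρ sin(φ) sin(θ), z = ρ cos(φ), dV = ρ^2 sin(φ) dρ dφ dθ, with 0 ≤ ρ ≤ 5, 0 ≤ φ ≤ π, 0 ≤ θ ≤ 2π.

The integrand, after substitution and multiplying by the volume element, becomes (87ρ^2) · ρ^2 sin(φ), so

    ∭_V (∇·F) dV = ∫_0^{2π} ∫_0^{π} ∫_0^{5} (87ρ^2) · ρ^2 sin(φ) dρ dφ dθ.

Inner (ρ from 0 to 5): 54375sin(φ).
Middle (φ from 0 to π): 108750.
Outer (θ from 0 to 2π): 217500π.

Therefore ∯_{∂V} F · n dS = 217500π.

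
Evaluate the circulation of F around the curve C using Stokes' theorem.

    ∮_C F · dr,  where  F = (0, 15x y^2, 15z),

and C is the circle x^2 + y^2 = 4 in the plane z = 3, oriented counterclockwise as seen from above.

Let S be the flat disk x^2 + y^2 ≤ 4 in the plane z = 3, with upward unit normal n̂ = ẑ. By Stokes' theorem,

    ∮_C F · dr = ∬_S (∇ × F) · n̂ dS = ∬_D (curl F)_z dA,

where D is the disk x^2 + y^2 ≤ 4.

Compute the curl of F = (0, 15x y^2, 15z):
    (∇ × F)_x = ∂F_z/∂y - ∂F_y/∂z = 0,
    (∇ × F)_y = ∂F_x/∂z - ∂F_z/∂x = 0,
    (∇ × F)_z = ∂F_y/∂x - ∂F_x/∂y = 15y^2.

On z = 3, (curl F)_z = 15y^2.

Convert to polar (x = r cos θ, y = r sin θ, dA = r dr dθ); the integrand becomes 15r^2sin(θ)^2, so

    ∬_D (curl F)_z dA = ∫_0^{2π} ∫_0^{2} (15r^2sin(θ)^2) · r dr dθ.

Inner (r from 0 to 2): 60sin(θ)^2.
Outer (θ from 0 to 2π): 60π.

Therefore ∮_C F · dr = 60π.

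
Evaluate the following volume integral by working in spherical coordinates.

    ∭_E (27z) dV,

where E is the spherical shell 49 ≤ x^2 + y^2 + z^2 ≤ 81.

In spherical coordinates, x = ρ sin(φ) cos(θ), y = ρ sin(φ) sin(θ), z = ρ cos(φ), and dV = ρ^2 sin(φ) dρ dφ dθ.

The integrand becomes 27ρ cos(φ), so

    ∭_E (27z) dV = ∫_{0}^{2π} ∫_{0}^{π} ∫_{7}^{9} (27ρ cos(φ)) · ρ^2 sin(φ) dρ dφ dθ.

Inner (ρ): 14040sin(2φ).
Middle (φ): 0.
Outer (θ): 0.

Therefore the triple integral equals 0.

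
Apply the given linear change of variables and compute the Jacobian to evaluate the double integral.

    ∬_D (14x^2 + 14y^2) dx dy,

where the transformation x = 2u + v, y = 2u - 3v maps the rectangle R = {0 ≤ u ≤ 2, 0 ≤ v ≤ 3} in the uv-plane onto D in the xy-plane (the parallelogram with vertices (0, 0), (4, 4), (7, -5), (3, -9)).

Compute the Jacobian determinant of (x, y) with respect to (u, v):

    ∂(x,y)/∂(u,v) = | 2  1 | = (2)(-3) - (1)(2) = -8.
                   | 2  -3 |

Its absolute value is |J| = 8 (the area scaling factor).

Substituting x = 2u + v, y = 2u - 3v into the integrand,

    14x^2 + 14y^2 → 112u^2 - 112u v + 140v^2,

so the integral becomes

    ∬_R (112u^2 - 112u v + 140v^2) · |J| du dv = ∫_0^2 ∫_0^3 (896u^2 - 896u v + 1120v^2) dv du.

Inner (v): 2688u^2 - 4032u + 10080.
Outer (u): 19264.

Therefore ∬_D (14x^2 + 14y^2) dx dy = 19264.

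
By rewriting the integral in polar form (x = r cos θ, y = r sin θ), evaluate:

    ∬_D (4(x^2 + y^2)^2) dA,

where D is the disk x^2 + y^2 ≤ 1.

The region D is 0 ≤ r ≤ 1, 0 ≤ θ ≤ 2π in polar coordinates, where x = r cos(θ), y = r sin(θ), and dA = r dr dθ.

Under the substitution, the integrand becomes 4r^4, so

    ∬_D (4(x^2 + y^2)^2) dA = ∫_{0}^{2π} ∫_{0}^{1} (4r^4) · r dr dθ.

Inner integral (in r): ∫_{0}^{1} (4r^4) · r dr = 2/3.

Outer integral (in θ): ∫_{0}^{2π} (2/3) dθ = 4π/3.

Therefore ∬_D (4(x^2 + y^2)^2) dA = 4π/3.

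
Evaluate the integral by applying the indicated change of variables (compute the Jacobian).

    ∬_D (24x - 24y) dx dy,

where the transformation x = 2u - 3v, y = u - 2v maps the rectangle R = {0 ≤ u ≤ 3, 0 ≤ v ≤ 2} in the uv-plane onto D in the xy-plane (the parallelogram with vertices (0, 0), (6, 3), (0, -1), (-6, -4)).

Compute the Jacobian determinant of (x, y) with respect to (u, v):

    ∂(x,y)/∂(u,v) = | 2  -3 | = (2)(-2) - (-3)(1) = -1.
                   | 1  -2 |

Its absolute value is |J| = 1 (the area scaling factor).

Substituting x = 2u - 3v, y = u - 2v into the integrand,

    24x - 24y → 24u - 24v,

so the integral becomes

    ∬_R (24u - 24v) · |J| du dv = ∫_0^3 ∫_0^2 (24u - 24v) dv du.

Inner (v): 48u - 48.
Outer (u): 72.

Therefore ∬_D (24x - 24y) dx dy = 72.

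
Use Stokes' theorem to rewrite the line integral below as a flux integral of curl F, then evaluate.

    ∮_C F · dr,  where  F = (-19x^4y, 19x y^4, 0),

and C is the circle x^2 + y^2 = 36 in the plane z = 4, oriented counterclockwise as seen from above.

Let S be the flat disk x^2 + y^2 ≤ 36 in the plane z = 4, with upward unit normal n̂ = ẑ. By Stokes' theorem,

    ∮_C F · dr = ∬_S (∇ × F) · n̂ dS = ∬_D (curl F)_z dA,

where D is the disk x^2 + y^2 ≤ 36.

Compute the curl of F = (-19x^4y, 19x y^4, 0):
    (∇ × F)_x = ∂F_z/∂y - ∂F_y/∂z = 0,
    (∇ × F)_y = ∂F_x/∂z - ∂F_z/∂x = 0,
    (∇ × F)_z = ∂F_y/∂x - ∂F_x/∂y = 19x^4 + 19y^4.

On z = 4, (curl F)_z = 19x^4 + 19y^4.

Convert to polar (x = r cos θ, y = r sin θ, dA = r dr dθ); the integrand becomes 19r^4(sin(θ)^4 + cos(θ)^4), so

    ∬_D (curl F)_z dA = ∫_0^{2π} ∫_0^{6} (19r^4(sin(θ)^4 + cos(θ)^4)) · r dr dθ.

Inner (r from 0 to 6): 147744sin(θ)^4 + 147744cos(θ)^4.
Outer (θ from 0 to 2π): 221616π.

Therefore ∮_C F · dr = 221616π.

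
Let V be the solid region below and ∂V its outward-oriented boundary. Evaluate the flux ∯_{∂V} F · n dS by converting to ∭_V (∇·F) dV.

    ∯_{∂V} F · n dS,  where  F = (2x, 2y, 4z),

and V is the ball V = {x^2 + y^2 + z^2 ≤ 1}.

By the divergence theorem,

    ∯_{∂V} F · n dS = ∭_V (∇ · F) dV.

Compute the divergence:
    ∇ · F = ∂F_x/∂x + ∂F_y/∂y + ∂F_z/∂z = 2 + 2 + 4 = 8.

In spherical coordinates, x = ρ sin(φ) cos(θ), y = ρ sin(φ) sin(θ), z = ρ cos(φ), dV = ρ^2 sin(φ) dρ dφ dθ, with 0 ≤ ρ ≤ 1, 0 ≤ φ ≤ π, 0 ≤ θ ≤ 2π.

The integrand, after substitution and multiplying by the volume element, becomes (8) · ρ^2 sin(φ), so

    ∭_V (∇·F) dV = ∫_0^{2π} ∫_0^{π} ∫_0^{1} (8) · ρ^2 sin(φ) dρ dφ dθ.

Inner (ρ from 0 to 1): 8sin(φ)/3.
Middle (φ from 0 to π): 16/3.
Outer (θ from 0 to 2π): 32π/3.

Therefore ∯_{∂V} F · n dS = 32π/3.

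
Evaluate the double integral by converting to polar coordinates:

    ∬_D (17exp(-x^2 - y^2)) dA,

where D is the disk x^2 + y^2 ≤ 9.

The region D is 0 ≤ r ≤ 3, 0 ≤ θ ≤ 2π in polar coordinates, where x = r cos(θ), y = r sin(θ), and dA = r dr dθ.

Under the substitution, the integrand becomes 17exp(-r^2), so

    ∬_D (17exp(-x^2 - y^2)) dA = ∫_{0}^{2π} ∫_{0}^{3} (17exp(-r^2)) · r dr dθ.

Inner integral (in r): ∫_{0}^{3} (17exp(-r^2)) · r dr = 17/2 - 17exp(-9)/2.

Outer integral (in θ): ∫_{0}^{2π} (17/2 - 17exp(-9)/2) dθ = -17π exp(-9) + 17π.

Therefore ∬_D (17exp(-x^2 - y^2)) dA = -17π exp(-9) + 17π.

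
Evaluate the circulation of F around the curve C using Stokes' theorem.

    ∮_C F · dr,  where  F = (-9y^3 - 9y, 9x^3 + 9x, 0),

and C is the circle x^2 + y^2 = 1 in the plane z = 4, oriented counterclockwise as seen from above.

Let S be the flat disk x^2 + y^2 ≤ 1 in the plane z = 4, with upward unit normal n̂ = ẑ. By Stokes' theorem,

    ∮_C F · dr = ∬_S (∇ × F) · n̂ dS = ∬_D (curl F)_z dA,

where D is the disk x^2 + y^2 ≤ 1.

Compute the curl of F = (-9y^3 - 9y, 9x^3 + 9x, 0):
    (∇ × F)_x = ∂F_z/∂y - ∂F_y/∂z = 0,
    (∇ × F)_y = ∂F_x/∂z - ∂F_z/∂x = 0,
    (∇ × F)_z = ∂F_y/∂x - ∂F_x/∂y = 27x^2 + 27y^2 + 18.

On z = 4, (curl F)_z = 27x^2 + 27y^2 + 18.

Convert to polar (x = r cos θ, y = r sin θ, dA = r dr dθ); the integrand becomes 27r^2 + 18, so

    ∬_D (curl F)_z dA = ∫_0^{2π} ∫_0^{1} (27r^2 + 18) · r dr dθ.

Inner (r from 0 to 1): 63/4.
Outer (θ from 0 to 2π): 63π/2.

Therefore ∮_C F · dr = 63π/2.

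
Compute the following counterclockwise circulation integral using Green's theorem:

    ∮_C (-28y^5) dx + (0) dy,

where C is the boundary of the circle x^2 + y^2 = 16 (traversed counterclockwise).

Green's theorem converts the closed line integral into a double integral over the enclosed region D:

    ∮_C P dx + Q dy = ∬_D (∂Q/∂x - ∂P/∂y) dA.

Here P = -28y^5, Q = 0, so

    ∂Q/∂x = 0,    ∂P/∂y = -140y^4,
    ∂Q/∂x - ∂P/∂y = 140y^4.

D is the region x^2 + y^2 ≤ 16. Evaluating the double integral:

In polar coordinates (x = r cos θ, y = r sin θ, dA = r dr dθ) the integrand becomes 140r^4sin(θ)^4, so

    ∬_D (140y^4) dA = ∫_0^{2π} ∫_0^{4} (140r^4sin(θ)^4) · r dr dθ.

Inner (r from 0 to 4): 286720sin(θ)^4/3.
Outer (θ from 0 to 2π): 71680π.

Therefore ∮_C P dx + Q dy = 71680π.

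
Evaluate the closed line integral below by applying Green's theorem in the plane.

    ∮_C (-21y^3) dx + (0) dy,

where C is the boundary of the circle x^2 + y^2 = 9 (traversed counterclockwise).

Green's theorem converts the closed line integral into a double integral over the enclosed region D:

    ∮_C P dx + Q dy = ∬_D (∂Q/∂x - ∂P/∂y) dA.

Here P = -21y^3, Q = 0, so

    ∂Q/∂x = 0,    ∂P/∂y = -63y^2,
    ∂Q/∂x - ∂P/∂y = 63y^2.

D is the region x^2 + y^2 ≤ 9. Evaluating the double integral:

In polar coordinates (x = r cos θ, y = r sin θ, dA = r dr dθ) the integrand becomes 63r^2sin(θ)^2, so

    ∬_D (63y^2) dA = ∫_0^{2π} ∫_0^{3} (63r^2sin(θ)^2) · r dr dθ.

Inner (r from 0 to 3): 5103sin(θ)^2/4.
Outer (θ from 0 to 2π): 5103π/4.

Therefore ∮_C P dx + Q dy = 5103π/4.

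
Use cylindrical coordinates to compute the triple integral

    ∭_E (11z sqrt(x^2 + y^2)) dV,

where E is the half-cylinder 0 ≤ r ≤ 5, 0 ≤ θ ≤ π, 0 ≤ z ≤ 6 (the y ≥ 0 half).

In cylindrical coordinates, x = r cos(θ), y = r sin(θ), z = z, and dV = r dr dθ dz.

The integrand becomes 11r z, so

    ∭_E (11z sqrt(x^2 + y^2)) dV = ∫_{0}^{π} ∫_{0}^{5} ∫_{0}^{6} (11r z) · r dz dr dθ.

Inner (z): 198r^2.
Middle (r from 0 to 5): 8250.
Outer (θ): 8250π.

Therefore the triple integral equals 8250π.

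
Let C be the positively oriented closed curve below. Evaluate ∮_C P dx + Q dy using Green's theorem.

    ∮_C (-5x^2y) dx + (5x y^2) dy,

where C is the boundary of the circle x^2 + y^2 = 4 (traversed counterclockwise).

Green's theorem converts the closed line integral into a double integral over the enclosed region D:

    ∮_C P dx + Q dy = ∬_D (∂Q/∂x - ∂P/∂y) dA.

Here P = -5x^2y, Q = 5x y^2, so

    ∂Q/∂x = 5y^2,    ∂P/∂y = -5x^2,
    ∂Q/∂x - ∂P/∂y = 5x^2 + 5y^2.

D is the region x^2 + y^2 ≤ 4. Evaluating the double integral:

In polar coordinates (x = r cos θ, y = r sin θ, dA = r dr dθ) the integrand becomes 5r^2, so

    ∬_D (5x^2 + 5y^2) dA = ∫_0^{2π} ∫_0^{2} (5r^2) · r dr dθ.

Inner (r from 0 to 2): 20.
Outer (θ from 0 to 2π): 40π.

Therefore ∮_C P dx + Q dy = 40π.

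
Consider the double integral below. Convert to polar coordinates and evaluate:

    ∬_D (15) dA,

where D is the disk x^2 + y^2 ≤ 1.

The region D is 0 ≤ r ≤ 1, 0 ≤ θ ≤ 2π in polar coordinates, where x = r cos(θ), y = r sin(θ), and dA = r dr dθ.

Under the substitution, the integrand becomes 15, so

    ∬_D (15) dA = ∫_{0}^{2π} ∫_{0}^{1} (15) · r dr dθ.

Inner integral (in r): ∫_{0}^{1} (15) · r dr = 15/2.

Outer integral (in θ): ∫_{0}^{2π} (15/2) dθ = 15π.

Therefore ∬_D (15) dA = 15π.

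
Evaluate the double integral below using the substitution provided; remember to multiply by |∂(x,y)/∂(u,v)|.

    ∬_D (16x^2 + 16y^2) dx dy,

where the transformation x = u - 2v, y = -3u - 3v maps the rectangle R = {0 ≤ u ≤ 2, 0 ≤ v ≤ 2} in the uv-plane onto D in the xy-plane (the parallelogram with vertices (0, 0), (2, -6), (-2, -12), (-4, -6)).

Compute the Jacobian determinant of (x, y) with respect to (u, v):

    ∂(x,y)/∂(u,v) = | 1  -2 | = (1)(-3) - (-2)(-3) = -9.
                   | -3  -3 |

Its absolute value is |J| = 9 (the area scaling factor).

Substituting x = u - 2v, y = -3u - 3v into the integrand,

    16x^2 + 16y^2 → 160u^2 + 224u v + 208v^2,

so the integral becomes

    ∬_R (160u^2 + 224u v + 208v^2) · |J| du dv = ∫_0^2 ∫_0^2 (1440u^2 + 2016u v + 1872v^2) dv du.

Inner (v): 2880u^2 + 4032u + 4992.
Outer (u): 25728.

Therefore ∬_D (16x^2 + 16y^2) dx dy = 25728.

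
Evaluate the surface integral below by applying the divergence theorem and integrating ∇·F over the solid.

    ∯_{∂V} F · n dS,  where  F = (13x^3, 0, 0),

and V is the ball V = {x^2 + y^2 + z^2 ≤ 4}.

By the divergence theorem,

    ∯_{∂V} F · n dS = ∭_V (∇ · F) dV.

Compute the divergence:
    ∇ · F = ∂F_x/∂x + ∂F_y/∂y + ∂F_z/∂z = 39x^2 + 0 + 0 = 39x^2.

In spherical coordinates, x = ρ sin(φ) cos(θ), y = ρ sin(φ) sin(θ), z = ρ cos(φ), dV = ρ^2 sin(φ) dρ dφ dθ, with 0 ≤ ρ ≤ 2, 0 ≤ φ ≤ π, 0 ≤ θ ≤ 2π.

The integrand, after substitution and multiplying by the volume element, becomes (39ρ^2sin(φ)^2cos(θ)^2) · ρ^2 sin(φ), so

    ∭_V (∇·F) dV = ∫_0^{2π} ∫_0^{π} ∫_0^{2} (39ρ^2sin(φ)^2cos(θ)^2) · ρ^2 sin(φ) dρ dφ dθ.

Inner (ρ from 0 to 2): 1248sin(φ)^3cos(θ)^2/5.
Middle (φ from 0 to π): 1664cos(θ)^2/5.
Outer (θ from 0 to 2π): 1664π/5.

Therefore ∯_{∂V} F · n dS = 1664π/5.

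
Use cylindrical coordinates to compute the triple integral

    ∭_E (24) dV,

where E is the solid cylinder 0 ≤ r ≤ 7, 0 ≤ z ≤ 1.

In cylindrical coordinates, x = r cos(θ), y = r sin(θ), z = z, and dV = r dr dθ dz.

The integrand becomes 24, so

    ∭_E (24) dV = ∫_{0}^{2π} ∫_{0}^{7} ∫_{0}^{1} (24) · r dz dr dθ.

Inner (z): 24r.
Middle (r from 0 to 7): 588.
Outer (θ): 1176π.

Therefore the triple integral equals 1176π.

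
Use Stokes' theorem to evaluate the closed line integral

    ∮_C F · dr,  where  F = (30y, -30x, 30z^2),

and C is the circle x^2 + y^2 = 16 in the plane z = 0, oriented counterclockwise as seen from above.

Let S be the flat disk x^2 + y^2 ≤ 16 in the plane z = 0, with upward unit normal n̂ = ẑ. By Stokes' theorem,

    ∮_C F · dr = ∬_S (∇ × F) · n̂ dS = ∬_D (curl F)_z dA,

where D is the disk x^2 + y^2 ≤ 16.

Compute the curl of F = (30y, -30x, 30z^2):
    (∇ × F)_x = ∂F_z/∂y - ∂F_y/∂z = 0,
    (∇ × F)_y = ∂F_x/∂z - ∂F_z/∂x = 0,
    (∇ × F)_z = ∂F_y/∂x - ∂F_x/∂y = -60.

On z = 0, (curl F)_z = -60.

Convert to polar (x = r cos θ, y = r sin θ, dA = r dr dθ); the integrand becomes -60, so

    ∬_D (curl F)_z dA = ∫_0^{2π} ∫_0^{4} (-60) · r dr dθ.

Inner (r from 0 to 4): -480.
Outer (θ from 0 to 2π): -960π.

Therefore ∮_C F · dr = -960π.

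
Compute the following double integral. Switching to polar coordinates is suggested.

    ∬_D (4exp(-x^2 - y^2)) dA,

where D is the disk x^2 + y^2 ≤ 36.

The region D is 0 ≤ r ≤ 6, 0 ≤ θ ≤ 2π in polar coordinates, where x = r cos(θ), y = r sin(θ), and dA = r dr dθ.

Under the substitution, the integrand becomes 4exp(-r^2), so

    ∬_D (4exp(-x^2 - y^2)) dA = ∫_{0}^{2π} ∫_{0}^{6} (4exp(-r^2)) · r dr dθ.

Inner integral (in r): ∫_{0}^{6} (4exp(-r^2)) · r dr = 2 - 2exp(-36).

Outer integral (in θ): ∫_{0}^{2π} (2 - 2exp(-36)) dθ = -4π exp(-36) + 4π.

Therefore ∬_D (4exp(-x^2 - y^2)) dA = -4π exp(-36) + 4π.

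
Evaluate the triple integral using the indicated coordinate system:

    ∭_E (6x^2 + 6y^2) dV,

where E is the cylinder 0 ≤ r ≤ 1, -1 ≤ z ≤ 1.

In cylindrical coordinates, x = r cos(θ), y = r sin(θ), z = z, and dV = r dr dθ dz.

The integrand becomes 6r^2, so

    ∭_E (6x^2 + 6y^2) dV = ∫_{0}^{2π} ∫_{0}^{1} ∫_{-1}^{1} (6r^2) · r dz dr dθ.

Inner (z): 12r^3.
Middle (r from 0 to 1): 3.
Outer (θ): 6π.

Therefore the triple integral equals 6π.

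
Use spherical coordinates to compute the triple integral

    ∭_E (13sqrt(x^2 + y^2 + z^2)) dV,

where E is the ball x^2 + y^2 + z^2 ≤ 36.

In spherical coordinates, x = ρ sin(φ) cos(θ), y = ρ sin(φ) sin(θ), z = ρ cos(φ), and dV = ρ^2 sin(φ) dρ dφ dθ.

The integrand becomes 13ρ, so

    ∭_E (13sqrt(x^2 + y^2 + z^2)) dV = ∫_{0}^{2π} ∫_{0}^{π} ∫_{0}^{6} (13ρ) · ρ^2 sin(φ) dρ dφ dθ.

Inner (ρ): 4212sin(φ).
Middle (φ): 8424.
Outer (θ): 16848π.

Therefore the triple integral equals 16848π.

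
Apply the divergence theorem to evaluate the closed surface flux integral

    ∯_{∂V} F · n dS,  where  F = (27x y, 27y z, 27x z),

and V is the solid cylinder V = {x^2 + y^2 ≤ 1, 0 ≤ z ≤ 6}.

By the divergence theorem,

    ∯_{∂V} F · n dS = ∭_V (∇ · F) dV.

Compute the divergence:
    ∇ · F = ∂F_x/∂x + ∂F_y/∂y + ∂F_z/∂z = 27y + 27z + 27x = 27x + 27y + 27z.

In cylindrical coordinates, x = r cos(θ), y = r sin(θ), z = z, dV = r dr dθ dz, with 0 ≤ r ≤ 1, 0 ≤ θ ≤ 2π, 0 ≤ z ≤ 6.

The integrand, after substitution and multiplying by the volume element, becomes (27sqrt(2)r sin(θ + π/4) + 27z) · r, so

    ∭_V (∇·F) dV = ∫_0^{2π} ∫_0^{1} ∫_0^{6} (27sqrt(2)r sin(θ + π/4) + 27z) · r dz dr dθ.

Inner (z from 0 to 6): 162r (sqrt(2)r sin(θ + π/4) + 3).
Middle (r from 0 to 1): 54sqrt(2)sin(θ + π/4) + 243.
Outer (θ from 0 to 2π): 486π.

Therefore ∯_{∂V} F · n dS = 486π.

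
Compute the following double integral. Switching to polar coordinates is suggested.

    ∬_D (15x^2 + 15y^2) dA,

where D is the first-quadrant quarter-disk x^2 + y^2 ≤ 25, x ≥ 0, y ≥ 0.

The region D is 0 ≤ r ≤ 5, 0 ≤ θ ≤ π/2 in polar coordinates, where x = r cos(θ), y = r sin(θ), and dA = r dr dθ.

Under the substitution, the integrand becomes 15r^2, so

    ∬_D (15x^2 + 15y^2) dA = ∫_{0}^{π/2} ∫_{0}^{5} (15r^2) · r dr dθ.

Inner integral (in r): ∫_{0}^{5} (15r^2) · r dr = 9375/4.

Outer integral (in θ): ∫_{0}^{π/2} (9375/4) dθ = 9375π/8.

Therefore ∬_D (15x^2 + 15y^2) dA = 9375π/8.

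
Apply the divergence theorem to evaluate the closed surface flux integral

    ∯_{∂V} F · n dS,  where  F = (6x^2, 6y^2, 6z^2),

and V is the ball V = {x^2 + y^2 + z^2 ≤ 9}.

By the divergence theorem,

    ∯_{∂V} F · n dS = ∭_V (∇ · F) dV.

Compute the divergence:
    ∇ · F = ∂F_x/∂x + ∂F_y/∂y + ∂F_z/∂z = 12x + 12y + 12z.

In spherical coordinates, x = ρ sin(φ) cos(θ), y = ρ sin(φ) sin(θ), z = ρ cos(φ), dV = ρ^2 sin(φ) dρ dφ dθ, with 0 ≤ ρ ≤ 3, 0 ≤ φ ≤ π, 0 ≤ θ ≤ 2π.

The integrand, after substitution and multiplying by the volume element, becomes (12ρ (sqrt(2)sin(φ)sin(θ + π/4) + cos(φ))) · ρ^2 sin(φ), so

    ∭_V (∇·F) dV = ∫_0^{2π} ∫_0^{π} ∫_0^{3} (12ρ (sqrt(2)sin(φ)sin(θ + π/4) + cos(φ))) · ρ^2 sin(φ) dρ dφ dθ.

Inner (ρ from 0 to 3): 243(sqrt(2)sin(φ)sin(θ + π/4) + cos(φ))sin(φ).
Middle (φ from 0 to π): 243sqrt(2)π sin(θ + π/4)/2.
Outer (θ from 0 to 2π): 0.

Therefore ∯_{∂V} F · n dS = 0.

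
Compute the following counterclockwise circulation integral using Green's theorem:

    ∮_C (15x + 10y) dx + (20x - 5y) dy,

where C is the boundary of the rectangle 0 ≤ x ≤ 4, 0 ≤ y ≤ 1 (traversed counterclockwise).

Green's theorem converts the closed line integral into a double integral over the enclosed region D:

    ∮_C P dx + Q dy = ∬_D (∂Q/∂x - ∂P/∂y) dA.

Here P = 15x + 10y, Q = 20x - 5y, so

    ∂Q/∂x = 20,    ∂P/∂y = 10,
    ∂Q/∂x - ∂P/∂y = 10.

D is the region 0 ≤ x ≤ 4, 0 ≤ y ≤ 1. Evaluating the double integral:

    ∬_D (10) dA = ∫_0^{4} ∫_0^{1} (10) dy dx.

Inner (y from 0 to 1): 10.
Outer (x from 0 to 4): 40.

Therefore ∮_C P dx + Q dy = 40.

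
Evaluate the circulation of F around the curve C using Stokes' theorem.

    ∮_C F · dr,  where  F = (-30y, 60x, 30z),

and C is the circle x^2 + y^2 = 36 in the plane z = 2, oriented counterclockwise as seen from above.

Let S be the flat disk x^2 + y^2 ≤ 36 in the plane z = 2, with upward unit normal n̂ = ẑ. By Stokes' theorem,

    ∮_C F · dr = ∬_S (∇ × F) · n̂ dS = ∬_D (curl F)_z dA,

where D is the disk x^2 + y^2 ≤ 36.

Compute the curl of F = (-30y, 60x, 30z):
    (∇ × F)_x = ∂F_z/∂y - ∂F_y/∂z = 0,
    (∇ × F)_y = ∂F_x/∂z - ∂F_z/∂x = 0,
    (∇ × F)_z = ∂F_y/∂x - ∂F_x/∂y = 90.

On z = 2, (curl F)_z = 90.

Convert to polar (x = r cos θ, y = r sin θ, dA = r dr dθ); the integrand becomes 90, so

    ∬_D (curl F)_z dA = ∫_0^{2π} ∫_0^{6} (90) · r dr dθ.

Inner (r from 0 to 6): 1620.
Outer (θ from 0 to 2π): 3240π.

Therefore ∮_C F · dr = 3240π.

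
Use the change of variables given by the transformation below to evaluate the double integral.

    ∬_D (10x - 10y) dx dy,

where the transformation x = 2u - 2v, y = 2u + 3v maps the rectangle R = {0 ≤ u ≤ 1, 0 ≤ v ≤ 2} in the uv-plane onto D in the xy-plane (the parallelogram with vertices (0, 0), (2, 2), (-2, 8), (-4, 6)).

Compute the Jacobian determinant of (x, y) with respect to (u, v):

    ∂(x,y)/∂(u,v) = | 2  -2 | = (2)(3) - (-2)(2) = 10.
                   | 2  3 |

Its absolute value is |J| = 10 (the area scaling factor).

Substituting x = 2u - 2v, y = 2u + 3v into the integrand,

    10x - 10y → -50v,

so the integral becomes

    ∬_R (-50v) · |J| du dv = ∫_0^1 ∫_0^2 (-500v) dv du.

Inner (v): -1000.
Outer (u): -1000.

Therefore ∬_D (10x - 10y) dx dy = -1000.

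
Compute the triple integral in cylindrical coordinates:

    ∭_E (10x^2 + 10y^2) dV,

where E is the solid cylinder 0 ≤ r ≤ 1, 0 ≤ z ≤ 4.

In cylindrical coordinates, x = r cos(θ), y = r sin(θ), z = z, and dV = r dr dθ dz.

The integrand becomes 10r^2, so

    ∭_E (10x^2 + 10y^2) dV = ∫_{0}^{2π} ∫_{0}^{1} ∫_{0}^{4} (10r^2) · r dz dr dθ.

Inner (z): 40r^3.
Middle (r from 0 to 1): 10.
Outer (θ): 20π.

Therefore the triple integral equals 20π.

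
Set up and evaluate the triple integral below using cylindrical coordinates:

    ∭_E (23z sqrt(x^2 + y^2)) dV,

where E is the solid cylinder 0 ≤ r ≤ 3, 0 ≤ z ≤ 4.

In cylindrical coordinates, x = r cos(θ), y = r sin(θ), z = z, and dV = r dr dθ dz.

The integrand becomes 23r z, so

    ∭_E (23z sqrt(x^2 + y^2)) dV = ∫_{0}^{2π} ∫_{0}^{3} ∫_{0}^{4} (23r z) · r dz dr dθ.

Inner (z): 184r^2.
Middle (r from 0 to 3): 1656.
Outer (θ): 3312π.

Therefore the triple integral equals 3312π.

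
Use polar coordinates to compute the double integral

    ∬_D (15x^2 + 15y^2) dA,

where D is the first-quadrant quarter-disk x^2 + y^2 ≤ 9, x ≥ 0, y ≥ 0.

The region D is 0 ≤ r ≤ 3, 0 ≤ θ ≤ π/2 in polar coordinates, where x = r cos(θ), y = r sin(θ), and dA = r dr dθ.

Under the substitution, the integrand becomes 15r^2, so

    ∬_D (15x^2 + 15y^2) dA = ∫_{0}^{π/2} ∫_{0}^{3} (15r^2) · r dr dθ.

Inner integral (in r): ∫_{0}^{3} (15r^2) · r dr = 1215/4.

Outer integral (in θ): ∫_{0}^{π/2} (1215/4) dθ = 1215π/8.

Therefore ∬_D (15x^2 + 15y^2) dA = 1215π/8.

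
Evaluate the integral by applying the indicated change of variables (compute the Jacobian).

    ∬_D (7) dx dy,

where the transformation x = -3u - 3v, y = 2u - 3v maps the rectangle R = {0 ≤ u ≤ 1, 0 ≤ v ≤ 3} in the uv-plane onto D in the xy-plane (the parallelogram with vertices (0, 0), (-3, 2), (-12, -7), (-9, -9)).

Compute the Jacobian determinant of (x, y) with respect to (u, v):

    ∂(x,y)/∂(u,v) = | -3  -3 | = (-3)(-3) - (-3)(2) = 15.
                   | 2  -3 |

Its absolute value is |J| = 15 (the area scaling factor).

Substituting x = -3u - 3v, y = 2u - 3v into the integrand,

    7 → 7,

so the integral becomes

    ∬_R (7) · |J| du dv = ∫_0^1 ∫_0^3 (105) dv du.

Inner (v): 315.
Outer (u): 315.

Therefore ∬_D (7) dx dy = 315.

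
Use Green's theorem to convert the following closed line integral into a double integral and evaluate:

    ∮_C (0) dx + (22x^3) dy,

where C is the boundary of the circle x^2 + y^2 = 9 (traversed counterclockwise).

Green's theorem converts the closed line integral into a double integral over the enclosed region D:

    ∮_C P dx + Q dy = ∬_D (∂Q/∂x - ∂P/∂y) dA.

Here P = 0, Q = 22x^3, so

    ∂Q/∂x = 66x^2,    ∂P/∂y = 0,
    ∂Q/∂x - ∂P/∂y = 66x^2.

D is the region x^2 + y^2 ≤ 9. Evaluating the double integral:

In polar coordinates (x = r cos θ, y = r sin θ, dA = r dr dθ) the integrand becomes 66r^2cos(θ)^2, so

    ∬_D (66x^2) dA = ∫_0^{2π} ∫_0^{3} (66r^2cos(θ)^2) · r dr dθ.

Inner (r from 0 to 3): 2673cos(θ)^2/2.
Outer (θ from 0 to 2π): 2673π/2.

Therefore ∮_C P dx + Q dy = 2673π/2.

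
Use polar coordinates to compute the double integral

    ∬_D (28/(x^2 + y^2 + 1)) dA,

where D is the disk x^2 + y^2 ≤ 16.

The region D is 0 ≤ r ≤ 4, 0 ≤ θ ≤ 2π in polar coordinates, where x = r cos(θ), y = r sin(θ), and dA = r dr dθ.

Under the substitution, the integrand becomes 28/(r^2 + 1), so

    ∬_D (28/(x^2 + y^2 + 1)) dA = ∫_{0}^{2π} ∫_{0}^{4} (28/(r^2 + 1)) · r dr dθ.

Inner integral (in r): ∫_{0}^{4} (28/(r^2 + 1)) · r dr = log(168377826559400929).

Outer integral (in θ): ∫_{0}^{2π} (log(168377826559400929)) dθ = 28π log(17).

Therefore ∬_D (28/(x^2 + y^2 + 1)) dA = 28π log(17).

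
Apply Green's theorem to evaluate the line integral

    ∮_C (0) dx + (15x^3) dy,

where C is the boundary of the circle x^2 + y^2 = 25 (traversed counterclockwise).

Green's theorem converts the closed line integral into a double integral over the enclosed region D:

    ∮_C P dx + Q dy = ∬_D (∂Q/∂x - ∂P/∂y) dA.

Here P = 0, Q = 15x^3, so

    ∂Q/∂x = 45x^2,    ∂P/∂y = 0,
    ∂Q/∂x - ∂P/∂y = 45x^2.

D is the region x^2 + y^2 ≤ 25. Evaluating the double integral:

In polar coordinates (x = r cos θ, y = r sin θ, dA = r dr dθ) the integrand becomes 45r^2cos(θ)^2, so

    ∬_D (45x^2) dA = ∫_0^{2π} ∫_0^{5} (45r^2cos(θ)^2) · r dr dθ.

Inner (r from 0 to 5): 28125cos(θ)^2/4.
Outer (θ from 0 to 2π): 28125π/4.

Therefore ∮_C P dx + Q dy = 28125π/4.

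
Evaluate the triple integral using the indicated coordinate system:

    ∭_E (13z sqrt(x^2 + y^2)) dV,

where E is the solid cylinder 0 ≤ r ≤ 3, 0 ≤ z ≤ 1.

In cylindrical coordinates, x = r cos(θ), y = r sin(θ), z = z, and dV = r dr dθ dz.

The integrand becomes 13r z, so

    ∭_E (13z sqrt(x^2 + y^2)) dV = ∫_{0}^{2π} ∫_{0}^{3} ∫_{0}^{1} (13r z) · r dz dr dθ.

Inner (z): 13r^2/2.
Middle (r from 0 to 3): 117/2.
Outer (θ): 117π.

Therefore the triple integral equals 117π.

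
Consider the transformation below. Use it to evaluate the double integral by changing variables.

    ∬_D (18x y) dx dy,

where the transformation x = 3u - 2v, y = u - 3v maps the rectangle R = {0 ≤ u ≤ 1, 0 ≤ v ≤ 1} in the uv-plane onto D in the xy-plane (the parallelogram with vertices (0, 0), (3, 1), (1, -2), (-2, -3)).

Compute the Jacobian determinant of (x, y) with respect to (u, v):

    ∂(x,y)/∂(u,v) = | 3  -2 | = (3)(-3) - (-2)(1) = -7.
                   | 1  -3 |

Its absolute value is |J| = 7 (the area scaling factor).

Substituting x = 3u - 2v, y = u - 3v into the integrand,

    18x y → 54u^2 - 198u v + 108v^2,

so the integral becomes

    ∬_R (54u^2 - 198u v + 108v^2) · |J| du dv = ∫_0^1 ∫_0^1 (378u^2 - 1386u v + 756v^2) dv du.

Inner (v): 378u^2 - 693u + 252.
Outer (u): 63/2.

Therefore ∬_D (18x y) dx dy = 63/2.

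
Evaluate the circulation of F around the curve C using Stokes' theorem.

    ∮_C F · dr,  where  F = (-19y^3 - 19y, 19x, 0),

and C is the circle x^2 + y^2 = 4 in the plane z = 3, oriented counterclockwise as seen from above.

Let S be the flat disk x^2 + y^2 ≤ 4 in the plane z = 3, with upward unit normal n̂ = ẑ. By Stokes' theorem,

    ∮_C F · dr = ∬_S (∇ × F) · n̂ dS = ∬_D (curl F)_z dA,

where D is the disk x^2 + y^2 ≤ 4.

Compute the curl of F = (-19y^3 - 19y, 19x, 0):
    (∇ × F)_x = ∂F_z/∂y - ∂F_y/∂z = 0,
    (∇ × F)_y = ∂F_x/∂z - ∂F_z/∂x = 0,
    (∇ × F)_z = ∂F_y/∂x - ∂F_x/∂y = 57y^2 + 38.

On z = 3, (curl F)_z = 57y^2 + 38.

Convert to polar (x = r cos θ, y = r sin θ, dA = r dr dθ); the integrand becomes 57r^2sin(θ)^2 + 38, so

    ∬_D (curl F)_z dA = ∫_0^{2π} ∫_0^{2} (57r^2sin(θ)^2 + 38) · r dr dθ.

Inner (r from 0 to 2): 228sin(θ)^2 + 76.
Outer (θ from 0 to 2π): 380π.

Therefore ∮_C F · dr = 380π.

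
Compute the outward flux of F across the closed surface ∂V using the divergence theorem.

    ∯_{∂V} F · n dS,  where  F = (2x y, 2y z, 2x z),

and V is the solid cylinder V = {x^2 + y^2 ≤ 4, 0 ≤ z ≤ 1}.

By the divergence theorem,

    ∯_{∂V} F · n dS = ∭_V (∇ · F) dV.

Compute the divergence:
    ∇ · F = ∂F_x/∂x + ∂F_y/∂y + ∂F_z/∂z = 2y + 2z + 2x = 2x + 2y + 2z.

In cylindrical coordinates, x = r cos(θ), y = r sin(θ), z = z, dV = r dr dθ dz, with 0 ≤ r ≤ 2, 0 ≤ θ ≤ 2π, 0 ≤ z ≤ 1.

The integrand, after substitution and multiplying by the volume element, becomes (2sqrt(2)r sin(θ + π/4) + 2z) · r, so

    ∭_V (∇·F) dV = ∫_0^{2π} ∫_0^{2} ∫_0^{1} (2sqrt(2)r sin(θ + π/4) + 2z) · r dz dr dθ.

Inner (z from 0 to 1): r (2sqrt(2)r sin(θ + π/4) + 1).
Middle (r from 0 to 2): 16sqrt(2)sin(θ + π/4)/3 + 2.
Outer (θ from 0 to 2π): 4π.

Therefore ∯_{∂V} F · n dS = 4π.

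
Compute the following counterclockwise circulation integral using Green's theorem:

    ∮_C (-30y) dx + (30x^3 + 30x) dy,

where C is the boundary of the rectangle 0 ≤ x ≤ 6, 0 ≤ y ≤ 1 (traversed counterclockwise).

Green's theorem converts the closed line integral into a double integral over the enclosed region D:

    ∮_C P dx + Q dy = ∬_D (∂Q/∂x - ∂P/∂y) dA.

Here P = -30y, Q = 30x^3 + 30x, so

    ∂Q/∂x = 90x^2 + 30,    ∂P/∂y = -30,
    ∂Q/∂x - ∂P/∂y = 90x^2 + 60.

D is the region 0 ≤ x ≤ 6, 0 ≤ y ≤ 1. Evaluating the double integral:

    ∬_D (90x^2 + 60) dA = ∫_0^{6} ∫_0^{1} (90x^2 + 60) dy dx.

Inner (y from 0 to 1): 90x^2 + 60.
Outer (x from 0 to 6): 6840.

Therefore ∮_C P dx + Q dy = 6840.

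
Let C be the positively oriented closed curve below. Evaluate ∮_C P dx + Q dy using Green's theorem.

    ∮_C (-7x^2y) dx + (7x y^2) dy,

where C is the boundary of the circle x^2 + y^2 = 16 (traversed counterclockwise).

Green's theorem converts the closed line integral into a double integral over the enclosed region D:

    ∮_C P dx + Q dy = ∬_D (∂Q/∂x - ∂P/∂y) dA.

Here P = -7x^2y, Q = 7x y^2, so

    ∂Q/∂x = 7y^2,    ∂P/∂y = -7x^2,
    ∂Q/∂x - ∂P/∂y = 7x^2 + 7y^2.

D is the region x^2 + y^2 ≤ 16. Evaluating the double integral:

In polar coordinates (x = r cos θ, y = r sin θ, dA = r dr dθ) the integrand becomes 7r^2, so

    ∬_D (7x^2 + 7y^2) dA = ∫_0^{2π} ∫_0^{4} (7r^2) · r dr dθ.

Inner (r from 0 to 4): 448.
Outer (θ from 0 to 2π): 896π.

Therefore ∮_C P dx + Q dy = 896π.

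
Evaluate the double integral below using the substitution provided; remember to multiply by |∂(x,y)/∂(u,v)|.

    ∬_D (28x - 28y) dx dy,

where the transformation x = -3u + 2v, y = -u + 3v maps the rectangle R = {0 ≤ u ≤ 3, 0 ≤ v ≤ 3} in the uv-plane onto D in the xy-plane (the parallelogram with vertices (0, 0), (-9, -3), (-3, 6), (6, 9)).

Compute the Jacobian determinant of (x, y) with respect to (u, v):

    ∂(x,y)/∂(u,v) = | -3  2 | = (-3)(3) - (2)(-1) = -7.
                   | -1  3 |

Its absolute value is |J| = 7 (the area scaling factor).

Substituting x = -3u + 2v, y = -u + 3v into the integrand,

    28x - 28y → -56u - 28v,

so the integral becomes

    ∬_R (-56u - 28v) · |J| du dv = ∫_0^3 ∫_0^3 (-392u - 196v) dv du.

Inner (v): -1176u - 882.
Outer (u): -7938.

Therefore ∬_D (28x - 28y) dx dy = -7938.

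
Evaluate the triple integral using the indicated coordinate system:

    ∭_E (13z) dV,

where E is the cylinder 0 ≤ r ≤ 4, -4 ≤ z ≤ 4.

In cylindrical coordinates, x = r cos(θ), y = r sin(θ), z = z, and dV = r dr dθ dz.

The integrand becomes 13z, so

    ∭_E (13z) dV = ∫_{0}^{2π} ∫_{0}^{4} ∫_{-4}^{4} (13z) · r dz dr dθ.

Inner (z): 0.
Middle (r from 0 to 4): 0.
Outer (θ): 0.

Therefore the triple integral equals 0.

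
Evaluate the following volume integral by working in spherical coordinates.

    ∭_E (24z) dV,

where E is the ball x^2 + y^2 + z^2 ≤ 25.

In spherical coordinates, x = ρ sin(φ) cos(θ), y = ρ sin(φ) sin(θ), z = ρ cos(φ), and dV = ρ^2 sin(φ) dρ dφ dθ.

The integrand becomes 24ρ cos(φ), so

    ∭_E (24z) dV = ∫_{0}^{2π} ∫_{0}^{π} ∫_{0}^{5} (24ρ cos(φ)) · ρ^2 sin(φ) dρ dφ dθ.

Inner (ρ): 1875sin(2φ).
Middle (φ): 0.
Outer (θ): 0.

Therefore the triple integral equals 0.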